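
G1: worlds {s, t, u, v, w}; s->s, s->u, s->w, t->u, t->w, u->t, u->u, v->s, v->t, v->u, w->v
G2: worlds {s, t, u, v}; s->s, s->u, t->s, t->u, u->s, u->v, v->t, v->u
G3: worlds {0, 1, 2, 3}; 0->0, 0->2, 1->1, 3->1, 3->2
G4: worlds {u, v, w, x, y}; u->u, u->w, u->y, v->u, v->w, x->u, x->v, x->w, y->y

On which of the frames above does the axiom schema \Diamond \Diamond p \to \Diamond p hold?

G3

The schema corresponds to transitivity: \forall x \forall y \forall z (Rxy \wedge Ryz \to Rxz).
G1: fails — Rut and Rtw but not Ruw.
G2: fails — Ruv and Rvt but not Rut.
G3: condition met.
G4: fails — Rvu and Ruy but not Rvy.
Valid on: G3.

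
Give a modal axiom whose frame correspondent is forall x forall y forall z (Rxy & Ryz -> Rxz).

This is transitivity; the standard corresponding axiom is 4: □s → □□s.
Suppose □s→□□s is valid. Take Rxy, Ryz and set V(s)={w : Rxw}. Then □s at x, so □□s at x, so □s at y, so s at z, i.e. Rxz.

□s → □□s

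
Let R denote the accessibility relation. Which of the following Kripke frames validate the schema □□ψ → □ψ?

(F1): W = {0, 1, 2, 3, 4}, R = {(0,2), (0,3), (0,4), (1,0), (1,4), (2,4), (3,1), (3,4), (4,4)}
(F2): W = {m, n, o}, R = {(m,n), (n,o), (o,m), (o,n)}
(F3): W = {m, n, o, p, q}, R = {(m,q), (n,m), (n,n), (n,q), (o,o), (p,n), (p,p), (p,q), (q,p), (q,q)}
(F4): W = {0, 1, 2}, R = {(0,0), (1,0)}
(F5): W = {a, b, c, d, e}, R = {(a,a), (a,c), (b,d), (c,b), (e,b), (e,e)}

Frame correspondent (Sahlqvist): ∀x ∀y (Rxy → ∃z (Rxz ∧ Rzy)) — i.e. density.
(F1): fails — R10 but no z with R1z and Rz0.
(F2): fails — Rno but no z with Rnz and Rzo.
(F3): condition met.
(F4): condition met.
(F5): fails — Rcb but no z with Rcz and Rzb.
Valid on: (F3), (F4).

(F3), (F4)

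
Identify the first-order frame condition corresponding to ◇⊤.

◇⊤ holds at w iff w has a successor, so frame-validity of ◇⊤ is exactly seriality. Equivalently via □φ → ◇φ:
Suppose □φ→◇φ is valid. At any x set V(φ)=W. Then □φ at x, so ◇φ at x, so x has a successor.
Conversely, any frame satisfying ∀x ∃y Rxy validates the schema.
So the correspondent is seriality.

seriality: ∀x ∃y Rxy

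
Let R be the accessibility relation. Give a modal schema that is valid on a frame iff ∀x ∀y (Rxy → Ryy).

□(□p → p)

A defining formula is □(□p → p) (the T□ axiom).
Suppose □(□p→p) is valid. Take Rxy and set V(p)={w : Ryw}. Then at y, □p holds; since □(□p→p) at x, □p→p at y, so p at y, i.e. Ryy.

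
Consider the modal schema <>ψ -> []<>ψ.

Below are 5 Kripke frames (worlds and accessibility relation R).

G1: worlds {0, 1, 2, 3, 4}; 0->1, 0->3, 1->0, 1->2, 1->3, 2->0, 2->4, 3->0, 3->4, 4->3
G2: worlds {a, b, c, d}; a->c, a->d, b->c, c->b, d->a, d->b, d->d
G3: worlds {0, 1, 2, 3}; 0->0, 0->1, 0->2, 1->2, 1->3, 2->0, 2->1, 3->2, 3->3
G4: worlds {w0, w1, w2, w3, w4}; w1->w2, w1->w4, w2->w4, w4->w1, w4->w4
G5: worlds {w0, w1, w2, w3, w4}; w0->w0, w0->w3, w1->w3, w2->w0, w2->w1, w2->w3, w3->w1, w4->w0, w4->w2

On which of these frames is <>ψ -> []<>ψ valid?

none

Frame correspondent (Sahlqvist): forall x forall y forall z (Rxy & Rxz -> Ryz) — i.e. the Euclidean property.
G1: fails — R01 and R01 but not R11.
G2: fails — Rac and Rac but not Rcc.
G3: fails — R02 and R02 but not R22.
G4: fails — Rw1w2 and Rw1w2 but not Rw2w2.
G5: fails — Rw0w3 and Rw0w0 but not Rw3w0.
Valid on no frame.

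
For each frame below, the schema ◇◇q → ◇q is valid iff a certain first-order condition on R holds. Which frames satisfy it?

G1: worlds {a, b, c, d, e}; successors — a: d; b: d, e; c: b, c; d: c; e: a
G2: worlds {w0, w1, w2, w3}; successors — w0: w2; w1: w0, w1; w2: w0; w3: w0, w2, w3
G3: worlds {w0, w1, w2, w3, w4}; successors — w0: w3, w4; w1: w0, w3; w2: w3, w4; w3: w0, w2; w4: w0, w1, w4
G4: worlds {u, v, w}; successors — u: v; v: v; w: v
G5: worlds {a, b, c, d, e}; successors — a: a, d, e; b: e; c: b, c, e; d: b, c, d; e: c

G4

The schema corresponds to transitivity: ∀x ∀y ∀z (Rxy ∧ Ryz → Rxz).
G1: fails — Rdc and Rcb but not Rdb.
G2: fails — Rw1w0 and Rw0w2 but not Rw1w2.
G3: fails — Rw1w0 and Rw0w4 but not Rw1w4.
G4: condition met.
G5: fails — Rdc and Rce but not Rde.
Valid on: G4.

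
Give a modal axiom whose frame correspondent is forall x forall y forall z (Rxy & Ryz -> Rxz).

□r → □□r

This is transitivity; the standard corresponding axiom is 4: □r → □□r.
Suppose □r→□□r is valid. Take Rxy, Ryz and set V(r)={w : Rxw}. Then □r at x, so □□r at x, so □r at y, so r at z, i.e. Rxz.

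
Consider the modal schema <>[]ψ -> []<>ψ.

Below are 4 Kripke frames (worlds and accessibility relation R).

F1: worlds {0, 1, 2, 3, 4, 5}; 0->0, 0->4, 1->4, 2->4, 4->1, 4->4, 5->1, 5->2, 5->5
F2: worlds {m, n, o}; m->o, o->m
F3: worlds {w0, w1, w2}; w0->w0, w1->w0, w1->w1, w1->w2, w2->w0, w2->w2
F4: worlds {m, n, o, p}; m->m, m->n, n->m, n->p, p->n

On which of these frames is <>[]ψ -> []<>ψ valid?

F2, F3, F4

This is the axiom for convergence; its first-order frame correspondent is forall x forall y forall z (Rxy & Rxz -> exists w (Ryw & Rzw)).
F1: fails — R55 and R52 but 5 and 2 have no common successor.
F2: condition met.
F3: condition met.
F4: condition met.
Valid on: F2, F3, F4.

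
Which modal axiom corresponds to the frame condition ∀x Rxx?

□s → s

The condition is reflexivity. The T schema □s → s defines it.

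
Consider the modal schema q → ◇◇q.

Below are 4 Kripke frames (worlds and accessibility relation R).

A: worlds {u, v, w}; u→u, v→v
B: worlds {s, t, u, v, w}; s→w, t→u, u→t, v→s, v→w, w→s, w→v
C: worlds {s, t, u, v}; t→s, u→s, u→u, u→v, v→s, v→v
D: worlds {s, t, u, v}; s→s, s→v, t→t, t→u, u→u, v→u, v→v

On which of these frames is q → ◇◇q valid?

The schema corresponds to a generalized confluence (Geach) condition: ∀x ∃w (x = w ∧ xR²w).
A: fails — at w but no t with w=t and wR²t.
B: condition met.
C: fails — at s but no w with s=w and sR²w.
D: condition met.
Valid on: B, D.

B, D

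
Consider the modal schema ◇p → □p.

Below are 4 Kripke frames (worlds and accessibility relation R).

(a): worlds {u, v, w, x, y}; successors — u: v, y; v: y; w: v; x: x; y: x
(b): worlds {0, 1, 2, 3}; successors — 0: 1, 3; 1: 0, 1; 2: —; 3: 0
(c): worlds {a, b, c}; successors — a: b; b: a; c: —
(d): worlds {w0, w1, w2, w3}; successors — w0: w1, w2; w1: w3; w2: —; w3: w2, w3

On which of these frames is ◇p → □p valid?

The schema corresponds to partial functionality: ∀x ∀y ∀z (Rxy ∧ Rxz → y = z).
(a): fails — u sees both v and y.
(b): fails — 0 sees both 1 and 3.
(c): holds.
(d): fails — w0 sees both w1 and w2.

(c)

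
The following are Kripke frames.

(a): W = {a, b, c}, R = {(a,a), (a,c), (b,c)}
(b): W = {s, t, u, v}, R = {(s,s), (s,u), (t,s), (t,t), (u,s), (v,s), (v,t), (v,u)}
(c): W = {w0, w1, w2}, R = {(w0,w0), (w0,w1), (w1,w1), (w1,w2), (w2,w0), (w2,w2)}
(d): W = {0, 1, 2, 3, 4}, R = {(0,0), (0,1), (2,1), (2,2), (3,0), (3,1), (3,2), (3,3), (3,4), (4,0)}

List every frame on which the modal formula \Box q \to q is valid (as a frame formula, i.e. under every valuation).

Frame correspondent (Sahlqvist): \forall x Rxx — i.e. reflexivity.
(a): fails — world b does not see itself.
(b): fails — world u does not see itself.
(c): satisfies the condition.
(d): fails — world 1 does not see itself.

(c)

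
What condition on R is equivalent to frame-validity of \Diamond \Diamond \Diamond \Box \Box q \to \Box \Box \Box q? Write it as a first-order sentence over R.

\forall x \forall y \forall z ((x R^3 y \wedge x R^3 z) \to \exists w (y R^2 w \wedge z = w))

This is a Sahlqvist (Geach-type) schema ◇^3□^2q → □^3◇^0q.
Minimal-valuation argument: fix x; take any y with xR^3y and any z with xR^3z. Set V(q) to the set of worlds R-reachable from y in exactly 2 steps. Then □^2q holds at y, so the antecedent holds at x; validity forces ◇^0q at z, giving a w with zR^0w and yR^2w.
First-order correspondent: \forall x \forall y \forall z ((x R^3 y \wedge x R^3 z) \to \exists w (y R^2 w \wedge z = w)).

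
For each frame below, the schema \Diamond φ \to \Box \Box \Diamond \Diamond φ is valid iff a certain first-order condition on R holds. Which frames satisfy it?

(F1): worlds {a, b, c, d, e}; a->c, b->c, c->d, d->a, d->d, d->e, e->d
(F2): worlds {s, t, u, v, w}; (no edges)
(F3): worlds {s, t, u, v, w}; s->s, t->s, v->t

Frame correspondent (Sahlqvist): \forall x \forall y \forall z ((xRy \wedge x R^2 z) \to \exists w (y = w \wedge z R^2 w)) — i.e. a generalized confluence (Geach) condition.
(F1): fails — dRa, dR²a but no w with a=w and aR²w.
(F2): satisfies the condition.
(F3): fails — vRt, vR²s but no w* with t=w* and sR²w*.
Valid on: (F2).

(F2)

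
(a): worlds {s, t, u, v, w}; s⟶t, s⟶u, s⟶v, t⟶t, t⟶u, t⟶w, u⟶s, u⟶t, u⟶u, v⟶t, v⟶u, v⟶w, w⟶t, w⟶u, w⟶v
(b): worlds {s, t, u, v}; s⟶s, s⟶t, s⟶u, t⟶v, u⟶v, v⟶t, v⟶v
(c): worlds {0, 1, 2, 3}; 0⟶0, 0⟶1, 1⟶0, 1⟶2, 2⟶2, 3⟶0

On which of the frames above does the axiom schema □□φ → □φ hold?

Frame correspondent (Sahlqvist): ∀x ∀y (Rxy → ∃z (Rxz ∧ Rzy)) — i.e. density.
(a): fails — Rsv but no z with Rsz and Rzv.
(b): satisfies the condition.
(c): satisfies the condition.

(b), (c)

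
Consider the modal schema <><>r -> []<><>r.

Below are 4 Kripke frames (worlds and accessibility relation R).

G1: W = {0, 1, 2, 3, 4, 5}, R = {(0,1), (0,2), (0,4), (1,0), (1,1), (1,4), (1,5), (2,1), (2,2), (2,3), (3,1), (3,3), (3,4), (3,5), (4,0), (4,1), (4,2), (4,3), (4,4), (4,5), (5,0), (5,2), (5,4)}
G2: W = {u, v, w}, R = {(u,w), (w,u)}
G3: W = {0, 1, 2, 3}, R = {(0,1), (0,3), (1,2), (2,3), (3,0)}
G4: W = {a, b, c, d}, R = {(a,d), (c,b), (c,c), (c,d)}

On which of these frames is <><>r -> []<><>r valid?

Frame correspondent (Sahlqvist): forall x forall y forall z ((x R^2 y & xRz) -> exists w (y = w & z R^2 w)) — i.e. a generalized confluence (Geach) condition.
G1: holds.
G2: fails — uR²u, uRw but no t with u=t and wR²t.
G3: fails — 0R²0, 0R1 but no w with 0=w and 1R²w.
G4: fails — cR²b, cRb but no w with b=w and bR²w.

G1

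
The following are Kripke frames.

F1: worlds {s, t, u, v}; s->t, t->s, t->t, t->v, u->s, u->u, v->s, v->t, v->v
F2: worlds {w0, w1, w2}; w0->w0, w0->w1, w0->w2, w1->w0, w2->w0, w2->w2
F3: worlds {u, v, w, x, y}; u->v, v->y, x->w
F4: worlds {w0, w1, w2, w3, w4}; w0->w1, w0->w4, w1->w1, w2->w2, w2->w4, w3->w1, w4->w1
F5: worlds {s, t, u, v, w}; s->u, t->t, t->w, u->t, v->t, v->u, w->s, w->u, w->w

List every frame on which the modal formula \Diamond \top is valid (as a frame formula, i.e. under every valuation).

Frame correspondent (Sahlqvist): \forall x \exists y Rxy — i.e. seriality.
F1: satisfies the condition.
F2: satisfies the condition.
F3: fails — world w has no successor.
F4: satisfies the condition.
F5: satisfies the condition.

F1, F2, F4, F5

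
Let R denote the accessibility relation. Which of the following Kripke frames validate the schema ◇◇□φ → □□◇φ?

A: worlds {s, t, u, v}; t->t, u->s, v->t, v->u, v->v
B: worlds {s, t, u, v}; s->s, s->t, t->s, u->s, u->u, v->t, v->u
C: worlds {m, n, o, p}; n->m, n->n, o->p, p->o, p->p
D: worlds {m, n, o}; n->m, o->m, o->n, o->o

B

The schema corresponds to a generalized confluence (Geach) condition: ∀x ∀y ∀z ((xR²y ∧ xR²z) → ∃w (yRw ∧ zRw)).
A: fails — vR²s, vR²s but no w with sRw and sRw.
B: holds.
C: fails — nR²m, nR²m but no w with mRw and mRw.
D: fails — oR²m, oR²m but no w with mRw and mRw.
Valid on: B.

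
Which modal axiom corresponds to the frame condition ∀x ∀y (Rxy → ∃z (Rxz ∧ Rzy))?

This is density; the standard corresponding axiom is C4: □□r → □r.
Suppose □□r→□r is valid. Take Rxy and set V(r)={w : xR²w}. Then □□r at x, so □r at x, so r at y, i.e. ∃z(Rxz∧Rzy).

□□r → □r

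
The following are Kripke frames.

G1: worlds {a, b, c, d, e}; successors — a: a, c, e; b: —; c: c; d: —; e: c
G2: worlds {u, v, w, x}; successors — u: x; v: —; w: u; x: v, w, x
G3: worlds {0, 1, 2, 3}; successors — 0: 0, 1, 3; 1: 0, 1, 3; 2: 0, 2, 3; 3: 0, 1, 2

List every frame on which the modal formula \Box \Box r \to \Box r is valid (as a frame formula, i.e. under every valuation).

G1, G3

Frame correspondent (Sahlqvist): \forall x \forall y (Rxy \to \exists z (Rxz \wedge Rzy)) — i.e. density.
G1: holds.
G2: fails — Rwu but no z with Rwz and Rzu.
G3: holds.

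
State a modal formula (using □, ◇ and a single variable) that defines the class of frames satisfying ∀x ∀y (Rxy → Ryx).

The condition is symmetry. The B schema r → □◇r defines it.
Suppose r→□◇r is valid. Take Rxy and set V(r)={x}. Then r at x, so □◇r at x, so ◇r at y, so some z with Ryz has r; z=x, i.e. Ryx.

r → □◇r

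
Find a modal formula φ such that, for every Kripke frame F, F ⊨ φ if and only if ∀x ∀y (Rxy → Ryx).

p → □◇p

This is symmetry; the standard corresponding axiom is B: p → □◇p.
Suppose p→□◇p is valid. Take Rxy and set V(p)={x}. Then p at x, so □◇p at x, so ◇p at y, so some z with Ryz has p; z=x, i.e. Ryx.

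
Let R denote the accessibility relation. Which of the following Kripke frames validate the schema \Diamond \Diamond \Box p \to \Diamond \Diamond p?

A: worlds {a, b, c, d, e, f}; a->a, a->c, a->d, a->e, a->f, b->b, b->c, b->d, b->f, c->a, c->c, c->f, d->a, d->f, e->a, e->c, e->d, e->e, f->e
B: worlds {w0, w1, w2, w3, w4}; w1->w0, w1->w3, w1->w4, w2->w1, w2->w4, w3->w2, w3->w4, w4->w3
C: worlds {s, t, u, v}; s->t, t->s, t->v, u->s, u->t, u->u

The schema corresponds to a generalized confluence (Geach) condition: \forall x \forall y (x R^2 y \to \exists w (yRw \wedge x R^2 w)).
A: condition met.
B: fails — w2R²w0 but no w with w0Rw and w2R²w.
C: fails — sR²s but no w with sRw and sR²w.

A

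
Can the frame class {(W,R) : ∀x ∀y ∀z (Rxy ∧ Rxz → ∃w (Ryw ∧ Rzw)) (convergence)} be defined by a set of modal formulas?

Yes — defined by ◇□q → □◇q

The condition is convergence. A defining modal formula is ◇□q → □◇q.
Suppose ◇□q→□◇q is valid. Take Rxy, Rxz and set V(q)={w : Ryw}. Then □q at y so ◇□q at x, so □◇q at x, so ◇q at z, giving w with Rzw and Ryw.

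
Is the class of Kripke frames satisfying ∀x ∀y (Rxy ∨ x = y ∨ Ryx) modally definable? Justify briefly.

Modal frame validity is preserved under disjoint unions.
Take 4 disjoint single-world reflexive frames: each is trivially connected, but their disjoint union has 4 worlds with no edge between distinct components, so it is not connected.
So the class is not modally definable.

Not modally definable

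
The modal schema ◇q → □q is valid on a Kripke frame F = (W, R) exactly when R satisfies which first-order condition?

Partial functionality

Suppose ◇q→□q is valid. Take Rxy, Rxz and set V(q)={y}. Then ◇q at x, so □q at x, so q at z, i.e. z=y.
Conversely, any frame satisfying ∀x ∀y ∀z (Rxy ∧ Rxz → y = z) validates the schema.
Frame condition: ∀x ∀y ∀z (Rxy ∧ Rxz → y = z).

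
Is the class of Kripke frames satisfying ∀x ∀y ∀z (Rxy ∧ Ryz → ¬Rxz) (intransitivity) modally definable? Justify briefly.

No

If a class were modally definable it would be closed under surjective bounded morphisms (Goldblatt–Thomason).
The 7-cycle (worlds 0,1,2,3,4,5,6 with 0→1→2→3→4→5→6→0) is intransitive. Mapping every world to a single reflexive point • is a surjective bounded morphism; the reflexive point is not intransitive (R••∧R•• but R••).
So no modal formula (or set of formulas) defines exactly the intransitive frames.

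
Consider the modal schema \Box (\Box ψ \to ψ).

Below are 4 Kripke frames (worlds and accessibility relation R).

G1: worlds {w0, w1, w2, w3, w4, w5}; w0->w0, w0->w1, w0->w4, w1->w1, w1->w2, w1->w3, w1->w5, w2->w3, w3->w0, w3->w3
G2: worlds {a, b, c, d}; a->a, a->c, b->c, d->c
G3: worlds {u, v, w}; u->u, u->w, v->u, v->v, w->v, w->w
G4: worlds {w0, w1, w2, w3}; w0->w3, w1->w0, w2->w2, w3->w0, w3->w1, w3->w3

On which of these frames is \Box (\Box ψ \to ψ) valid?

G3

This is the axiom for shift-reflexivity; its first-order frame correspondent is \forall x \forall y (Rxy \to Ryy).
G1: fails — Rw1w5 but not Rw5w5.
G2: fails — Rac but not Rcc.
G3: condition met.
G4: fails — Rw1w0 but not Rw0w0.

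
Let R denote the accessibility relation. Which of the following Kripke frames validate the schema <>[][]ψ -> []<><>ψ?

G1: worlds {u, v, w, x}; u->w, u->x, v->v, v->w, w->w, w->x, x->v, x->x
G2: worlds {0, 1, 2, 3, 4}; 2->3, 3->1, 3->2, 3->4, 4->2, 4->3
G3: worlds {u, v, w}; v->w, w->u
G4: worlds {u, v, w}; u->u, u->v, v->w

Frame correspondent (Sahlqvist): forall x forall y forall z ((xRy & xRz) -> exists w (y R^2 w & z R^2 w)) — i.e. a generalized confluence (Geach) condition.
G1: satisfies the condition.
G2: fails — 3R1, 3R1 but no w with 1R²w and 1R²w.
G3: fails — vRw, vRw but no t with wR²t and wR²t.
G4: fails — uRu, uRv but no t with uR²t and vR²t.
Valid on: G1.

G1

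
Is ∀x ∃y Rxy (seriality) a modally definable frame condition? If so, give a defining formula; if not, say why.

Yes, by □r → ◇r

Yes: it is seriality, defined by the D schema □r → ◇r.
Suppose □r→◇r is valid. At any x set V(r)=W. Then □r at x, so ◇r at x, so x has a successor.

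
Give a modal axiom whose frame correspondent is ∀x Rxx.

This is reflexivity; the standard corresponding axiom is T: □r → r.
Suppose □r→r is valid. At any x set V(r)={w : Rxw}. Then □r holds at x, so r holds at x, i.e. Rxx.

□r → r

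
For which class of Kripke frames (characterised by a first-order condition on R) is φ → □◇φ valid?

symmetry

Suppose φ→□◇φ is valid. Take Rxy and set V(φ)={x}. Then φ at x, so □◇φ at x, so ◇φ at y, so some z with Ryz has φ; z=x, i.e. Ryx.
Conversely, any frame satisfying ∀x ∀y (Rxy → Ryx) validates the schema.
So the correspondent is symmetry.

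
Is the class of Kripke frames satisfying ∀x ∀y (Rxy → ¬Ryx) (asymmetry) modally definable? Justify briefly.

No — not modally definable

Any modally definable frame class is closed under surjective bounded morphisms.
The 5-cycle (worlds s,t,u,v,w with s→t→u→v→w→s) is asymmetric. Mapping every world to a single reflexive point • is a surjective bounded morphism, and the reflexive point is not asymmetric (R•• but asymmetry requires ¬R••).
So no modal formula (or set of formulas) defines exactly the asymmetric frames.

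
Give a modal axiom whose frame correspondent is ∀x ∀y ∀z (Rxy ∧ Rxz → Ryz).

This is the Euclidean property; the standard corresponding axiom is 5: ◇q → □◇q.
Suppose ◇q→□◇q is valid. Take Rxy, Rxz and set V(q)={y}. Then ◇q at x, so □◇q at x, so ◇q at z, so some w with Rzw has q; w=y, i.e. Rzy. By symmetry of the argument, Ryz.

◇q → □◇q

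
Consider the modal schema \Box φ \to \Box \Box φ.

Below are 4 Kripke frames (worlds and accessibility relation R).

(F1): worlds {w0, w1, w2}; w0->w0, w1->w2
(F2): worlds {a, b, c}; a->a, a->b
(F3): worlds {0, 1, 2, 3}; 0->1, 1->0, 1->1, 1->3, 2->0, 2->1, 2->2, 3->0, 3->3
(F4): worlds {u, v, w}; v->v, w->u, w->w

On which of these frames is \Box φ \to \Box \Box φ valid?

(F1), (F2), (F4)

The schema corresponds to transitivity: \forall x \forall y \forall z (Rxy \wedge Ryz \to Rxz).
(F1): condition met.
(F2): condition met.
(F3): fails — R01 and R10 but not R00.
(F4): condition met.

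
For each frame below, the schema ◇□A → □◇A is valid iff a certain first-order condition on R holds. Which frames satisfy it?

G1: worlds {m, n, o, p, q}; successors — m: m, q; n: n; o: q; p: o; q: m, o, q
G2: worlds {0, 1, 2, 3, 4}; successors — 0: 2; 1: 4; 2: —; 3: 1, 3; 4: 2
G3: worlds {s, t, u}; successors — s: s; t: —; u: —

G1, G3

This is the axiom for convergence; its first-order frame correspondent is ∀x ∀y ∀z (Rxy ∧ Rxz → ∃w (Ryw ∧ Rzw)).
G1: condition met.
G2: fails — R02 and R02 but 2 and 2 have no common successor.
G3: condition met.
Valid on: G1, G3.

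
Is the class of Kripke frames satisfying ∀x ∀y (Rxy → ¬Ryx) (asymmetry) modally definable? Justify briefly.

If a class were modally definable it would be closed under surjective bounded morphisms (Goldblatt–Thomason).
The 3-cycle (worlds 0,1,2 with 0→1→2→0) is asymmetric. Mapping every world to a single reflexive point • is a surjective bounded morphism, and the reflexive point is not asymmetric (R•• but asymmetry requires ¬R••).
So the class is not modally definable.

No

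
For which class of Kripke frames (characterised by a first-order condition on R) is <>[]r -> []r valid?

This schema is equivalent to the 5 axiom ◇r → □◇r.
It corresponds to the Euclidean property: forall x forall y forall z (Rxy & Rxz -> Ryz).

the Euclidean property: forall x forall y forall z (Rxy & Rxz -> Ryz)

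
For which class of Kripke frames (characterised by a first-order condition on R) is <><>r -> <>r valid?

transitivity: forall x forall y forall z (Rxy & Ryz -> Rxz)

This is a form of the 4 axiom.
It corresponds to transitivity: forall x forall y forall z (Rxy & Ryz -> Rxz).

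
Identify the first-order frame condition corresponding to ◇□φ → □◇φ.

This is the .2 axiom.
Its frame correspondent is convergence — ∀x ∀y ∀z (Rxy ∧ Rxz → ∃w (Ryw ∧ Rzw)).

convergence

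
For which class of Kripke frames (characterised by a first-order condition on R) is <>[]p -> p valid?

Replacing p by ¬p and contraposing gives the equivalent schema p → □◇p.
Suppose p→□◇p is valid. Take Rxy and set V(p)={x}. Then p at x, so □◇p at x, so ◇p at y, so some z with Ryz has p; z=x, i.e. Ryx.

symmetry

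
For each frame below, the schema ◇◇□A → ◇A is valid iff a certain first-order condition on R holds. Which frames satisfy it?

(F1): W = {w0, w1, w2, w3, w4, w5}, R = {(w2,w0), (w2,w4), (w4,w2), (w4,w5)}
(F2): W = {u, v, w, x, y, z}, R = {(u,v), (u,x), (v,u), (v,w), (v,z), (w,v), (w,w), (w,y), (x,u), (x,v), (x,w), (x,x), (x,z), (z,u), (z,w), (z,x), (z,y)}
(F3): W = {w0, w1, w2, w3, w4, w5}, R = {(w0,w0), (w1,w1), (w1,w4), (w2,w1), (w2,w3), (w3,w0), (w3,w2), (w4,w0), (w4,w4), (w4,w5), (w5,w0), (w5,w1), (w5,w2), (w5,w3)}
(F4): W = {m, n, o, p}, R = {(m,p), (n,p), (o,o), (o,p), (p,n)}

This is the axiom for a generalized confluence (Geach) condition; its first-order frame correspondent is ∀x ∀y (xR²y → ∃w (yRw ∧ xRw)).
(F1): fails — w2R²w5 but no w with w5Rw and w2Rw.
(F2): fails — uR²v but no t with vRt and uRt.
(F3): fails — w1R²w0 but no w with w0Rw and w1Rw.
(F4): fails — oR²p but no w with pRw and oRw.
Valid on no frame.

none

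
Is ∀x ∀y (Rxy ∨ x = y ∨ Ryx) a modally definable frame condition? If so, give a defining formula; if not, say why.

No — not modally definable

Modal frame validity is preserved under disjoint unions.
Take 4 disjoint single-world reflexive frames: each is trivially connected, but their disjoint union has 4 worlds with no edge between distinct components, so it is not connected.
So no modal formula (or set of formulas) defines exactly the connected frames.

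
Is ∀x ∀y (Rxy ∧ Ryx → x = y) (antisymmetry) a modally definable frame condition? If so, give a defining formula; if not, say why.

Modal frame validity is preserved under surjective bounded morphisms.
The 4-cycle (worlds 0,1,2,3 with 0→1→2→3→0) is antisymmetric. Sending even-indexed worlds to s and odd-indexed worlds to t is a surjective bounded morphism onto the two-world frame with s↔t, which is not antisymmetric.
So no modal formula (or set of formulas) defines exactly the antisymmetric frames.

Not definable by any modal formula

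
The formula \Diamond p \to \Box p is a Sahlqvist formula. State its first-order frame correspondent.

partial functionality: \forall x \forall y \forall z (Rxy \wedge Rxz \to y = z)

Suppose ◇p→□p is valid. Take Rxy, Rxz and set V(p)={y}. Then ◇p at x, so □p at x, so p at z, i.e. z=y.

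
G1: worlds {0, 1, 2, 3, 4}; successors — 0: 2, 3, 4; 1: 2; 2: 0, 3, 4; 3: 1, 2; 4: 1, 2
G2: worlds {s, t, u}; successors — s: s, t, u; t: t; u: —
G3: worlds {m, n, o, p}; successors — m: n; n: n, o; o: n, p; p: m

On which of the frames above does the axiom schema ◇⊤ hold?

This is the axiom for seriality; its first-order frame correspondent is ∀x ∃y Rxy.
G1: condition met.
G2: fails — world u has no successor.
G3: condition met.
Valid on: G1, G3.

G1, G3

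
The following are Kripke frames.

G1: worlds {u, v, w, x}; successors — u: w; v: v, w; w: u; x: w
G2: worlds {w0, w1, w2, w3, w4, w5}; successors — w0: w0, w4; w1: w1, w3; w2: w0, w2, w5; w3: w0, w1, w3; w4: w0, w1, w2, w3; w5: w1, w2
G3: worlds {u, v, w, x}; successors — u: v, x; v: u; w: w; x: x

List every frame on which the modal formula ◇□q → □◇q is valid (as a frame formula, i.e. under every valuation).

none

The schema corresponds to convergence: ∀x ∀y ∀z (Rxy ∧ Rxz → ∃w (Ryw ∧ Rzw)).
G1: fails — Rvv and Rvw but v and w have no common successor.
G2: fails — Rw2w5 and Rw2w0 but w5 and w0 have no common successor.
G3: fails — Ruv and Rux but v and x have no common successor.
Valid on no frame.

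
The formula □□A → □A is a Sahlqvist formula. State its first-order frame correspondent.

Suppose □□A→□A is valid. Take Rxy and set V(A)={w : xR²w}. Then □□A at x, so □A at x, so A at y, i.e. ∃z(Rxz∧Rzy).
Conversely, any frame satisfying ∀x ∀y (Rxy → ∃z (Rxz ∧ Rzy)) validates the schema.
Frame condition: ∀x ∀y (Rxy → ∃z (Rxz ∧ Rzy)).

density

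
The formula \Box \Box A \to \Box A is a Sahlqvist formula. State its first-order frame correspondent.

This schema is the C4 axiom.
Its frame correspondent is density — \forall x \forall y (Rxy \to \exists z (Rxz \wedge Rzy)).

Density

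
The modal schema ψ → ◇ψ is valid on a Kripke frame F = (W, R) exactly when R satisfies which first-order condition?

Equivalently (dual form): □ψ → ψ.
Suppose □ψ→ψ is valid. At any x set V(ψ)={w : Rxw}. Then □ψ holds at x, so ψ holds at x, i.e. Rxx.
Conversely, any frame satisfying ∀x Rxx validates the schema.
Frame condition: ∀x Rxx.

reflexivity: ∀x Rxx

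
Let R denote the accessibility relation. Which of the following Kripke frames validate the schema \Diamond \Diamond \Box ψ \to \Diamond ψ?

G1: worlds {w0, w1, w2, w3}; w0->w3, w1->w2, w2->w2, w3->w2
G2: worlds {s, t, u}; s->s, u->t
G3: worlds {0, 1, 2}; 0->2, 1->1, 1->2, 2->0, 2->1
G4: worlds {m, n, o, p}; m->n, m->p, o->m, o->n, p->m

Frame correspondent (Sahlqvist): \forall x \forall y (x R^2 y \to \exists w (yRw \wedge xRw)) — i.e. a generalized confluence (Geach) condition.
G1: fails — w0R²w2 but no w with w2Rw and w0Rw.
G2: satisfies the condition.
G3: satisfies the condition.
G4: fails — oR²n but no w with nRw and oRw.
Valid on: G2, G3.

G2, G3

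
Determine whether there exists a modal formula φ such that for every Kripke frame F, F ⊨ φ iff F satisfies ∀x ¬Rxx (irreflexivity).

Not definable by any modal formula

If a class were modally definable it would be closed under surjective bounded morphisms (Goldblatt–Thomason).
The 3-cycle (worlds s,t,u with s→t→u→s) is irreflexive, and the map sending every world to a single reflexive point • is a surjective bounded morphism (forth: every edge maps to (•,•); back: every world has a successor). So any modal formula valid on the 3-cycle is also valid on the reflexive point, which is not irreflexive.
So the class is not modally definable.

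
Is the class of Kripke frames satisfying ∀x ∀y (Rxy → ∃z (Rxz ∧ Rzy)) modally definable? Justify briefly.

Definable; □□q → □q defines it

The condition is density. A defining modal formula is □□q → □q.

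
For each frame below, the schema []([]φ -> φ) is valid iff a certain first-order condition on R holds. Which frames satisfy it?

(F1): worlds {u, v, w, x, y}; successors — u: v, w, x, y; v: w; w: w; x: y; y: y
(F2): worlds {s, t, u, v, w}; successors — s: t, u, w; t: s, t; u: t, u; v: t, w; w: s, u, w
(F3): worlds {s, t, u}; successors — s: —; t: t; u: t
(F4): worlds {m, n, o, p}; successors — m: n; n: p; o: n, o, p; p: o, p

This is the axiom for shift-reflexivity; its first-order frame correspondent is forall x forall y (Rxy -> Ryy).
(F1): fails — Ruv but not Rvv.
(F2): fails — Rts but not Rss.
(F3): holds.
(F4): fails — Ron but not Rnn.
Valid on: (F3).

(F3)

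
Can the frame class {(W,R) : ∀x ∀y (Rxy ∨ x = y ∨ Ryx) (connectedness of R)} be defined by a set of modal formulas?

Not definable by any modal formula

If a class were modally definable it would be closed under disjoint unions (Goldblatt–Thomason).
Take 3 disjoint single-world reflexive frames: each is trivially connected, but their disjoint union has 3 worlds with no edge between distinct components, so it is not connected.
Hence connectedness of R is not modally definable.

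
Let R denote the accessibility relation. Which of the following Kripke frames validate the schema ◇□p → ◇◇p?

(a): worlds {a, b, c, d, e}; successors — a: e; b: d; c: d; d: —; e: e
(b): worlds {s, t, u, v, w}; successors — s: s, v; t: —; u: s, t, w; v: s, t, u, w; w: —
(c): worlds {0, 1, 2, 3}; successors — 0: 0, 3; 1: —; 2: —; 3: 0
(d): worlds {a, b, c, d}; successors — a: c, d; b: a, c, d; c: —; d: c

(c)

The schema corresponds to a generalized confluence (Geach) condition: ∀x ∀y (xRy → ∃w (yRw ∧ xR²w)).
(a): fails — bRd but no w with dRw and bR²w.
(b): fails — uRt but no w* with tRw* and uR²w*.
(c): satisfies the condition.
(d): fails — aRc but no w with cRw and aR²w.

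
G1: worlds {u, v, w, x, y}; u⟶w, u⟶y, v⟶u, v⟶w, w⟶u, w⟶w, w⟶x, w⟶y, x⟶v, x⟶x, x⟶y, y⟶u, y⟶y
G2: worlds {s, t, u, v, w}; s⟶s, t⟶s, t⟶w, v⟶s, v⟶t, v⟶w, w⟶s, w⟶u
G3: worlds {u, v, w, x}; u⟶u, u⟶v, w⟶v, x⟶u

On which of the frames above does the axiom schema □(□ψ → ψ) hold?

Frame correspondent (Sahlqvist): ∀x ∀y (Rxy → Ryy) — i.e. shift-reflexivity.
G1: fails — Rwu but not Ruu.
G2: fails — Rwu but not Ruu.
G3: fails — Ruv but not Rvv.

none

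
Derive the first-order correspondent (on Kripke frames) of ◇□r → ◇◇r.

This is a Sahlqvist (Geach-type) schema ◇^1□^1r → □^0◇^2r.
Minimal-valuation argument: fix x; take any y with xR^1y and any z with xR^0z. Set V(r) to the set of worlds R-reachable from y in exactly 1 step. Then □^1r holds at y, so the antecedent holds at x; validity forces ◇^2r at z, giving a w with zR^2w and yR^1w.
First-order correspondent: ∀x ∀y (xRy → ∃w (yRw ∧ xR²w)).

∀x ∀y (xRy → ∃w (yRw ∧ xR²w))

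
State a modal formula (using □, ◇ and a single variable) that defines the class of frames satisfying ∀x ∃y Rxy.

The condition is seriality. The D schema □p → ◇p defines it.
Suppose □p→◇p is valid. At any x set V(p)=W. Then □p at x, so ◇p at x, so x has a successor.

□p → ◇p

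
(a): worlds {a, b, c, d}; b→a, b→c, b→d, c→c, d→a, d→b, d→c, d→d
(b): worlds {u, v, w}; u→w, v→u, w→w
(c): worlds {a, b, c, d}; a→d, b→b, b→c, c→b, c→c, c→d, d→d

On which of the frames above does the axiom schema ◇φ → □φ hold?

The schema corresponds to partial functionality: ∀x ∀y ∀z (Rxy ∧ Rxz → y = z).
(a): fails — b sees both a and c.
(b): condition met.
(c): fails — b sees both b and c.

(b)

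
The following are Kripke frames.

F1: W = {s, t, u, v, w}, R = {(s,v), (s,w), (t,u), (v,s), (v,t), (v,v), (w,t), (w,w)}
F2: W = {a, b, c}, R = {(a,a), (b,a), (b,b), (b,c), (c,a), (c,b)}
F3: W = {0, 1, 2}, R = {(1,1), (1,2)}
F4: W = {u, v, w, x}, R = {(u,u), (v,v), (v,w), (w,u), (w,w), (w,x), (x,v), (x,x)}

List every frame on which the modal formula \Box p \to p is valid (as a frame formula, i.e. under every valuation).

This is the axiom for reflexivity; its first-order frame correspondent is \forall x Rxx.
F1: fails — world s does not see itself.
F2: fails — world c does not see itself.
F3: fails — world 0 does not see itself.
F4: holds.
Valid on: F4.

F4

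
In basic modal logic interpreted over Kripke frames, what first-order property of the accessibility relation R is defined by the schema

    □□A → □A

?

density

Suppose □□A→□A is valid. Take Rxy and set V(A)={w : xR²w}. Then □□A at x, so □A at x, so A at y, i.e. ∃z(Rxz∧Rzy).
Conversely, on a frame with density the schema holds at every world under every valuation.
Frame condition: ∀x ∀y (Rxy → ∃z (Rxz ∧ Rzy)).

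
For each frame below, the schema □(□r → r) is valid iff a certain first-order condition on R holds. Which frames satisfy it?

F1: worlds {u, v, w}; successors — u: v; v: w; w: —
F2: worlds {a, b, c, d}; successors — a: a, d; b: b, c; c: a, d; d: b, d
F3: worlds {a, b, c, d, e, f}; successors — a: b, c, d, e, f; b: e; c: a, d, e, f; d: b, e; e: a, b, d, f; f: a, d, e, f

none

Frame correspondent (Sahlqvist): ∀x ∀y (Rxy → Ryy) — i.e. shift-reflexivity.
F1: fails — Ruv but not Rvv.
F2: fails — Rbc but not Rcc.
F3: fails — Rcd but not Rdd.
Valid on no frame.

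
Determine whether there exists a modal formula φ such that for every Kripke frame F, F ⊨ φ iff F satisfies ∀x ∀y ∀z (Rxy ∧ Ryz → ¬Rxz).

Not modally definable

Modal frame validity is preserved under surjective bounded morphisms.
The 3-cycle (worlds a,b,c with a→b→c→a) is intransitive. Mapping every world to a single reflexive point • is a surjective bounded morphism; the reflexive point is not intransitive (R••∧R•• but R••).
So no modal formula (or set of formulas) defines exactly the intransitive frames.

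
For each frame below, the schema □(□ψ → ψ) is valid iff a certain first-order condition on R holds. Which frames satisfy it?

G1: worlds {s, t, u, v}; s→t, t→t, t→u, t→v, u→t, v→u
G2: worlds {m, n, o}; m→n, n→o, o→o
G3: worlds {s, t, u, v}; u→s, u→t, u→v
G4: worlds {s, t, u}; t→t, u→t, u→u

G4

This is the axiom for shift-reflexivity; its first-order frame correspondent is ∀x ∀y (Rxy → Ryy).
G1: fails — Rtv but not Rvv.
G2: fails — Rmn but not Rnn.
G3: fails — Rus but not Rss.
G4: condition met.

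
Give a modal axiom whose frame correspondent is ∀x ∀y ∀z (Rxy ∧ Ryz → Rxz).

□q → □□q

This is transitivity; the standard corresponding axiom is 4: □q → □□q.
Suppose □q→□□q is valid. Take Rxy, Ryz and set V(q)={w : Rxw}. Then □q at x, so □□q at x, so □q at y, so q at z, i.e. Rxz.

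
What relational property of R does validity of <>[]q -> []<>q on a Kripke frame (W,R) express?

Suppose ◇□q→□◇q is valid. Take Rxy, Rxz and set V(q)={w : Ryw}. Then □q at y so ◇□q at x, so □◇q at x, so ◇q at z, giving w with Rzw and Ryw.
Conversely, any frame satisfying forall x forall y forall z (Rxy & Rxz -> exists w (Ryw & Rzw)) validates the schema.
Frame condition: forall x forall y forall z (Rxy & Rxz -> exists w (Ryw & Rzw)).

convergence: forall x forall y forall z (Rxy & Rxz -> exists w (Ryw & Rzw))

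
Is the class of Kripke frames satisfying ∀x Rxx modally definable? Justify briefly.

This is a Sahlqvist condition; the T axiom □q → q defines it.
Suppose □q→q is valid. At any x set V(q)={w : Rxw}. Then □q holds at x, so q holds at x, i.e. Rxx.

Yes, by □q → q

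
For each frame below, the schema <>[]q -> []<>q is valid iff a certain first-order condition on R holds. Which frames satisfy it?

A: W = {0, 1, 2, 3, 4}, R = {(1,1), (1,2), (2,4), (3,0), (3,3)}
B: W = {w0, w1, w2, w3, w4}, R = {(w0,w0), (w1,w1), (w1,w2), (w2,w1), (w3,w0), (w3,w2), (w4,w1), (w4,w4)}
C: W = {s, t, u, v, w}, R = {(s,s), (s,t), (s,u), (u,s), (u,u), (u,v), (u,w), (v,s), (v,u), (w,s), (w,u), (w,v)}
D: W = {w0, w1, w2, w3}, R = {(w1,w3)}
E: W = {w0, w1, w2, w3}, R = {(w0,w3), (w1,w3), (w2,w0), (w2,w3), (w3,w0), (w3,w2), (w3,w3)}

Frame correspondent (Sahlqvist): forall x forall y forall z (Rxy & Rxz -> exists w (Ryw & Rzw)) — i.e. convergence.
A: fails — R12 and R11 but 2 and 1 have no common successor.
B: fails — Rw3w2 and Rw3w0 but w2 and w0 have no common successor.
C: fails — Rsu and Rst but u and t have no common successor.
D: fails — Rw1w3 and Rw1w3 but w3 and w3 have no common successor.
E: ✓.

E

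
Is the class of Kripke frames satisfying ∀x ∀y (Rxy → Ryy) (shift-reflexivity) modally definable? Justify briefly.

Yes: it is shift-reflexivity, defined by the T□ schema □(□r → r).

Yes, by □(□r → r)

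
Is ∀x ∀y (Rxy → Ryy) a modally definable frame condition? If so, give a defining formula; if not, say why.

The condition is shift-reflexivity. A defining modal formula is □(□p → p).

Definable; □(□p → p) defines it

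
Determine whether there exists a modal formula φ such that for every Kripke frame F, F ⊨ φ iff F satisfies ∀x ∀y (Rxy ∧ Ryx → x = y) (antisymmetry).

Modal frame validity is preserved under surjective bounded morphisms.
The 8-cycle (worlds w0,w1,w2,w3,w4,w5,w6,w7 with w0→w1→w2→w3→w4→w5→w6→w7→w0) is antisymmetric. Sending even-indexed worlds to a and odd-indexed worlds to b is a surjective bounded morphism onto the two-world frame with a↔b, which is not antisymmetric.
So no modal formula (or set of formulas) defines exactly the antisymmetric frames.

No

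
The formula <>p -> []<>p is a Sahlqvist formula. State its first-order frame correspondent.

Suppose ◇p→□◇p is valid. Take Rxy, Rxz and set V(p)={y}. Then ◇p at x, so □◇p at x, so ◇p at z, so some w with Rzw has p; w=y, i.e. Rzy. By symmetry of the argument, Ryz.

The Euclidean property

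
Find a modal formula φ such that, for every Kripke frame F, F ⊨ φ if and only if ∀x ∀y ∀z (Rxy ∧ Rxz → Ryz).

This is the Euclidean property; the standard corresponding axiom is 5: ◇p → □◇p.

◇p → □◇p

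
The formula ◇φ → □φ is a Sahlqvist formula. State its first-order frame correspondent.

This schema is the CD axiom.
It corresponds to partial functionality: ∀x ∀y ∀z (Rxy ∧ Rxz → y = z).

Partial functionality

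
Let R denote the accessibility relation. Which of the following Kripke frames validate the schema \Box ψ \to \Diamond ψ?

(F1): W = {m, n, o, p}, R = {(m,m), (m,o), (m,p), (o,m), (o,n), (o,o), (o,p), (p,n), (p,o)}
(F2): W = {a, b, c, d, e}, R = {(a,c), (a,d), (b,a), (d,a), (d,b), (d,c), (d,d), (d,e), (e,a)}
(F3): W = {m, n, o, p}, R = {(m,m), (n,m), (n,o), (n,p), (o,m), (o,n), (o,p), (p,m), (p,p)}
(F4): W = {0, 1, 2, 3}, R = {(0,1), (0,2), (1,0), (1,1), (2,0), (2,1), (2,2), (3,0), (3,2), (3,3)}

The schema corresponds to seriality: \forall x \exists y Rxy.
(F1): fails — world n has no successor.
(F2): fails — world c has no successor.
(F3): holds.
(F4): holds.
Valid on: (F3), (F4).

(F3), (F4)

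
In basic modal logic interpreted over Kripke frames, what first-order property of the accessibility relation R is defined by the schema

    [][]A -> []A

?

Suppose □□A→□A is valid. Take Rxy and set V(A)={w : xR²w}. Then □□A at x, so □A at x, so A at y, i.e. ∃z(Rxz∧Rzy).

density: forall x forall y (Rxy -> exists z (Rxz & Rzy))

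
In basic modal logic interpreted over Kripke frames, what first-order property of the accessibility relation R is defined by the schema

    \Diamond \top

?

seriality

◇⊤ holds at w iff w has a successor, so frame-validity of ◇⊤ is exactly seriality. Equivalently via □A → ◇A:
Suppose □A→◇A is valid. At any x set V(A)=W. Then □A at x, so ◇A at x, so x has a successor.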